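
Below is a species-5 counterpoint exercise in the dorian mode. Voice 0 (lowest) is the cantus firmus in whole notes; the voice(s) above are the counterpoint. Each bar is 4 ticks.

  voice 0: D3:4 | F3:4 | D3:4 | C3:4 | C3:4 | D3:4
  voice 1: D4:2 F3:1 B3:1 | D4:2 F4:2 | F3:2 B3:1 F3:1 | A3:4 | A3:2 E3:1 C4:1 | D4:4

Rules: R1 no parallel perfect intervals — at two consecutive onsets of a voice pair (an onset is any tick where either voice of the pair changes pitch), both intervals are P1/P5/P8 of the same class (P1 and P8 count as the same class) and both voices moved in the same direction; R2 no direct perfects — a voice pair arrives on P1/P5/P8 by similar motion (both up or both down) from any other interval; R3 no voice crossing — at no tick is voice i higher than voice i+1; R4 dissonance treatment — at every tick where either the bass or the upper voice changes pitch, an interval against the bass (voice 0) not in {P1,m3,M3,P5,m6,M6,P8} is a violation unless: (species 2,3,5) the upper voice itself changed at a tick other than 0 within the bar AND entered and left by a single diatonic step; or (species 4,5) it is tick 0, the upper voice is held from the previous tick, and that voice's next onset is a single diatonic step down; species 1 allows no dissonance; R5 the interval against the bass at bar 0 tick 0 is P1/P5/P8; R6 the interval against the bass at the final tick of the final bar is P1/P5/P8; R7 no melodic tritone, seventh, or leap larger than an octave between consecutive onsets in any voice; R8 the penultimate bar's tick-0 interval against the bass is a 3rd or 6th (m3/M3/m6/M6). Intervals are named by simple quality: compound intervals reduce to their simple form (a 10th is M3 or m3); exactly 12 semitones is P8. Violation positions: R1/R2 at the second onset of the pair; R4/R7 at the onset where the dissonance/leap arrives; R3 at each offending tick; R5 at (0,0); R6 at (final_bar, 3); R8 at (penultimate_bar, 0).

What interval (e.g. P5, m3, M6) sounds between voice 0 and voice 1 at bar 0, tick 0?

P8

voice 0=D3 voice 1=D4 -> P8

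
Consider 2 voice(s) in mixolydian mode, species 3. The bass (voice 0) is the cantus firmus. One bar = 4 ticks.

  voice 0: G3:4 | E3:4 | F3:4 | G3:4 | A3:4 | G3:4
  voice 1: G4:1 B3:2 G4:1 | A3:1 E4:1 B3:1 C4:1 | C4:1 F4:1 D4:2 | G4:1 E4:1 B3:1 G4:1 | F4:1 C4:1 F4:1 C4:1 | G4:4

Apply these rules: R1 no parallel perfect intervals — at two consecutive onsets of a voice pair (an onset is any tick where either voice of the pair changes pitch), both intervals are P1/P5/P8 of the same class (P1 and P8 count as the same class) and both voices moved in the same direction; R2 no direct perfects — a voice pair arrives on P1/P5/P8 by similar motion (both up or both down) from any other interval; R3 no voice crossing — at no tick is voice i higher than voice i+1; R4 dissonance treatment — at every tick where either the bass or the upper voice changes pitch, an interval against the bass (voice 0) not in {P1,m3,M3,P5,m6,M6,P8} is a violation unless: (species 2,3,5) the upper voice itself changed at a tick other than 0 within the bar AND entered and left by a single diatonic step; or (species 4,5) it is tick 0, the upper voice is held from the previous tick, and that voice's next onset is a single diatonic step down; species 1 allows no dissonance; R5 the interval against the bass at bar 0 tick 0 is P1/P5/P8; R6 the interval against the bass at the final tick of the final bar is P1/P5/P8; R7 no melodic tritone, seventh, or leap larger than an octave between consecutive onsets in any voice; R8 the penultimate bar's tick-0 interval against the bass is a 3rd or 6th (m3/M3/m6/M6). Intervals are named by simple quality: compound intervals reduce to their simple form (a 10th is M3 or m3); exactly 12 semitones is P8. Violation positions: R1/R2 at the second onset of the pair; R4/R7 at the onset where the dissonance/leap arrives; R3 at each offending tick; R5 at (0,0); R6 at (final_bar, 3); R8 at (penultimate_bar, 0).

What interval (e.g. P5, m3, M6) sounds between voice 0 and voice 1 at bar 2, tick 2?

M6

voice 0=F3 voice 1=D4 -> M6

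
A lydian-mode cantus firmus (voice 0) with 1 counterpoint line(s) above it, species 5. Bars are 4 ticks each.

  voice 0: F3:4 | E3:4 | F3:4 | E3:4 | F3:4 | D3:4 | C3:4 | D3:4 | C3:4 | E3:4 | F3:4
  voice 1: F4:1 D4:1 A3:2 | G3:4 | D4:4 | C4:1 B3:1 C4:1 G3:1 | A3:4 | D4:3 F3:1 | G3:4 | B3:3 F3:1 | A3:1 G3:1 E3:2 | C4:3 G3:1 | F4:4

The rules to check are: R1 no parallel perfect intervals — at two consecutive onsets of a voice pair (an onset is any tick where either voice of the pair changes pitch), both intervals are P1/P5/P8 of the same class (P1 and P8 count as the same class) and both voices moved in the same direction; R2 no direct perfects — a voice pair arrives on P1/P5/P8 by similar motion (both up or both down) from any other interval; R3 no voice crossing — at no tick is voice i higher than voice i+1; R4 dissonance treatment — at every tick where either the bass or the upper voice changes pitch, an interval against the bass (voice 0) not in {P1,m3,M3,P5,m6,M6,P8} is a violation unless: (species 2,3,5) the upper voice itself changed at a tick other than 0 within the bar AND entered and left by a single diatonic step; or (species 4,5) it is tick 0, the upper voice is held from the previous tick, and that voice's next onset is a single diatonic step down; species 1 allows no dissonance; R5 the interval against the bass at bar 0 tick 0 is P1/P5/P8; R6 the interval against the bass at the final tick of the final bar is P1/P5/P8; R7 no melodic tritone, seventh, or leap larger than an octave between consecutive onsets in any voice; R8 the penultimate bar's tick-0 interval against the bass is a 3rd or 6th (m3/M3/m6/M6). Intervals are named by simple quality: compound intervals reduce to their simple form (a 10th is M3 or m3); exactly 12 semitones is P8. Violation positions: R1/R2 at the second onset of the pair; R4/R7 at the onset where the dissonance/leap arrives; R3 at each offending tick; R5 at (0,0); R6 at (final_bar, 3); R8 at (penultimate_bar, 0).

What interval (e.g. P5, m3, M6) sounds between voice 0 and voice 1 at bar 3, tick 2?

m6

voice 0=E3 voice 1=C4 -> m6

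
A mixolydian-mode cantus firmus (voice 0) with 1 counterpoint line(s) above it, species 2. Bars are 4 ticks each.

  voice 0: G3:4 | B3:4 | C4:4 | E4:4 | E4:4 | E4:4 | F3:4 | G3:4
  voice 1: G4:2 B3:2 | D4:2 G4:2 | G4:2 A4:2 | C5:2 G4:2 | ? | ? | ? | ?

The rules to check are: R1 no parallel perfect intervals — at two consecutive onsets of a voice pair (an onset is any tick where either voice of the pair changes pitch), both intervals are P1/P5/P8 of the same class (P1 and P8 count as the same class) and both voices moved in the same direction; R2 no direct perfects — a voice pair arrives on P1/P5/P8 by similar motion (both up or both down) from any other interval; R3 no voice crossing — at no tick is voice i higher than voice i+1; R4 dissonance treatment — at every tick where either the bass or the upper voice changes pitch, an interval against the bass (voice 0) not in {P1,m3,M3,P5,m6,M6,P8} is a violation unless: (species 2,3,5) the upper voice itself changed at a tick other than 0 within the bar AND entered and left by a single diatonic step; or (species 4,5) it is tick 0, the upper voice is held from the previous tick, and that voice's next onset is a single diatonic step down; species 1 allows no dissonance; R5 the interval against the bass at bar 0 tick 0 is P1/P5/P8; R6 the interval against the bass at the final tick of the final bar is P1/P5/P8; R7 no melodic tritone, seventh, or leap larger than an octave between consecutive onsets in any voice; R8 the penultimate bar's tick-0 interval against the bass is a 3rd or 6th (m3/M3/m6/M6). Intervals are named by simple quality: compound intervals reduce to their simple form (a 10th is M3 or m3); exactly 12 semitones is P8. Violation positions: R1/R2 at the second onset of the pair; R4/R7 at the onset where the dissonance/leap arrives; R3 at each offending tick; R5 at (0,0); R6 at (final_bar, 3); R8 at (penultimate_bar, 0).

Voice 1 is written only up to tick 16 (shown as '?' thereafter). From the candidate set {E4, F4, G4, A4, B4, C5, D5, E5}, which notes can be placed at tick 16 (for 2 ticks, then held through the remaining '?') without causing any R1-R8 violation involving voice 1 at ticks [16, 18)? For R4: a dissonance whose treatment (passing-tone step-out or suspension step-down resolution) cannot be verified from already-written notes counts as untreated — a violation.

E4: legal
F4: violates R4
G4: legal
A4: violates R4
B4: legal
C5: legal
D5: violates R4
E5: legal

{B4, C5, E4, E5, G4}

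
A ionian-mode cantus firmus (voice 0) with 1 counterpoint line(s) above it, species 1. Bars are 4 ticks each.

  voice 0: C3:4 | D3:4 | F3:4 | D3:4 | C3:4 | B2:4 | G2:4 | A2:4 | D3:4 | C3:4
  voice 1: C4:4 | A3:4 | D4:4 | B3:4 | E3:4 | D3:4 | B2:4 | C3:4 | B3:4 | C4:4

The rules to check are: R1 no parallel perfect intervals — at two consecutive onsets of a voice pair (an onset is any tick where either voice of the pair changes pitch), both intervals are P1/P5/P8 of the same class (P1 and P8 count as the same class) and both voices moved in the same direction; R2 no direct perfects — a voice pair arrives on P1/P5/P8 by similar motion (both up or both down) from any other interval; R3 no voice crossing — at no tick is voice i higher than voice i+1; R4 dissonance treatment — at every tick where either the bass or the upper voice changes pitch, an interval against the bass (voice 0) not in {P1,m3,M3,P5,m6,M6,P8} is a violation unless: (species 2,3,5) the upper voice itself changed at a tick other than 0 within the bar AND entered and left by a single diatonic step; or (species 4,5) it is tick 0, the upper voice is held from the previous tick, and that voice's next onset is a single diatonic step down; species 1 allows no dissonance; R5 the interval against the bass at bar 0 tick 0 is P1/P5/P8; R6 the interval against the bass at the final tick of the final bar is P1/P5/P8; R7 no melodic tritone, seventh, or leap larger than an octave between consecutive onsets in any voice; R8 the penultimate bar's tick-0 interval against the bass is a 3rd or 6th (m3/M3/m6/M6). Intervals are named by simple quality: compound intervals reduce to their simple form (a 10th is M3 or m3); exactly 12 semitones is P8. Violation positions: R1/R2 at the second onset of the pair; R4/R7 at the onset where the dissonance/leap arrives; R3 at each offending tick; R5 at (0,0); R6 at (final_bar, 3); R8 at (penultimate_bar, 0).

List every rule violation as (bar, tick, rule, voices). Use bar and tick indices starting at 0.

bar 0: v0=C3 v1=C4 downbeat P8
bar 1: v0=D3 v1=A3 downbeat P5
bar 2: v0=F3 v1=D4 downbeat M6
bar 3: v0=D3 v1=B3 downbeat M6
bar 4: v0=C3 v1=E3 downbeat M3
bar 5: v0=B2 v1=D3 downbeat m3
bar 6: v0=G2 v1=B2 downbeat M3
bar 7: v0=A2 v1=C3 downbeat m3
bar 8: v0=D3 v1=B3 downbeat M6
bar 9: v0=C3 v1=C4 downbeat P8
  -> R7 @ bar 8 tick 0 v(1,): C3->B3 leap 11st

(8, 0, R7, (1,))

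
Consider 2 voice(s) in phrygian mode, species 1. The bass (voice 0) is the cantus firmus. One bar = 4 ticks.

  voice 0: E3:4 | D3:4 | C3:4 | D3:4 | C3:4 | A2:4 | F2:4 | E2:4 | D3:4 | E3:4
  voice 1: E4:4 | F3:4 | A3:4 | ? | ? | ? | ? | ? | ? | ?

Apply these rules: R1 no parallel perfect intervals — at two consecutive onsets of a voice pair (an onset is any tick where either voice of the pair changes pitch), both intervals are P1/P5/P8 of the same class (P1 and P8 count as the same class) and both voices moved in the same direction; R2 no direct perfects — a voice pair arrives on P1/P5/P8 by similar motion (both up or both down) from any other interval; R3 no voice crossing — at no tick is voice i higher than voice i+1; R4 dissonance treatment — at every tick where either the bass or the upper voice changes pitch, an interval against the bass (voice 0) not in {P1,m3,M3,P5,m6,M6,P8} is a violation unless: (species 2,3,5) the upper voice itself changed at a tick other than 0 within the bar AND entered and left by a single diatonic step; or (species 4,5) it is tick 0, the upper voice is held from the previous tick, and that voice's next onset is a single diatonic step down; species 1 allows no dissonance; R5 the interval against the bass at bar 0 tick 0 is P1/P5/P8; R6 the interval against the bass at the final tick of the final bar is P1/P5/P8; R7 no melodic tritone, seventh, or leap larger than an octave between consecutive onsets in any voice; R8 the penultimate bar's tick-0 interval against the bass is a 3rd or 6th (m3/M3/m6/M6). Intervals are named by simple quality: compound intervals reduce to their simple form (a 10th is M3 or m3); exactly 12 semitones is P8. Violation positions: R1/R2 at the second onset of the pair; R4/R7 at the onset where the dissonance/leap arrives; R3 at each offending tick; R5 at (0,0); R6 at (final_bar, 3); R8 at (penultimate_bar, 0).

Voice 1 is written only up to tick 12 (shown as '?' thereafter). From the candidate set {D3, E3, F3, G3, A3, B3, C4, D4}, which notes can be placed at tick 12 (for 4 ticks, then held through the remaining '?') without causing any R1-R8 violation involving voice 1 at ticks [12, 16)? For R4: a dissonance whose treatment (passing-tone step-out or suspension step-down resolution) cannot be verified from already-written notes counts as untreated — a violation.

{A3, B3, D3, F3}

D3: legal
E3: violates R4
F3: legal
G3: violates R4
A3: legal
B3: legal
C4: violates R4
D4: violates R2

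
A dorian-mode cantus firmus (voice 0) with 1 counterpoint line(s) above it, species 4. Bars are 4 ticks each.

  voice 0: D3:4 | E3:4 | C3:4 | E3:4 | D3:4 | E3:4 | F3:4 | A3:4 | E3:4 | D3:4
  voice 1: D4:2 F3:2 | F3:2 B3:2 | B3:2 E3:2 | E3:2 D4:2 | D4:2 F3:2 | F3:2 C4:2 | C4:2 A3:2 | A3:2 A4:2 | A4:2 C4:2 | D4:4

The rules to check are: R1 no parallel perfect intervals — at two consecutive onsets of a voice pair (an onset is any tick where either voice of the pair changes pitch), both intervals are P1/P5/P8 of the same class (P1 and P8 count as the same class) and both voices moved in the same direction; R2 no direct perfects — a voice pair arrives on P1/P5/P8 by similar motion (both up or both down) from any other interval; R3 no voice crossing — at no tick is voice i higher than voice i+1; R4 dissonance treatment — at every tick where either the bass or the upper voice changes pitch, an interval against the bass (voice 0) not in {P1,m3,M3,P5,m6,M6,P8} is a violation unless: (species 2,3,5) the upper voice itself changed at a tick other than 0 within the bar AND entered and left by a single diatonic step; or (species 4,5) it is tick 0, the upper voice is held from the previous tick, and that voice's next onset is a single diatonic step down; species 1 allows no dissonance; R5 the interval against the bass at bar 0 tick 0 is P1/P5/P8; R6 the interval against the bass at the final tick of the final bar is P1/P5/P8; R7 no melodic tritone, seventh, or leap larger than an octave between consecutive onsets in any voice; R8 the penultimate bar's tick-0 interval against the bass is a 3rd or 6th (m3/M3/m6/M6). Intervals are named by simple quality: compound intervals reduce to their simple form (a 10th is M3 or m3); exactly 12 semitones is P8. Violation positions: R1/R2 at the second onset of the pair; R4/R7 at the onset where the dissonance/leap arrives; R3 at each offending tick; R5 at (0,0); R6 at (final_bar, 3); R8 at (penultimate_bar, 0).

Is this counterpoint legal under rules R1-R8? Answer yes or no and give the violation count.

bar 0: v0=D3 v1=D4 (P8)
bar 1: v0=E3 v1=F3 (m2)
bar 2: v0=C3 v1=B3 (M7)
bar 3: v0=E3 v1=E3 (P1)
bar 4: v0=D3 v1=D4 (P8)
bar 5: v0=E3 v1=F3 (m2)
bar 6: v0=F3 v1=C4 (P5)
bar 7: v0=A3 v1=A3 (P1)
bar 8: v0=E3 v1=A4 (P4)
bar 9: v0=D3 v1=D4 (P8)
  R4 @ bar1.0: E3/F3 m2 untreated
  R7 @ bar1.2: F3->B3 leap 6st
  R4 @ bar2.0: C3/B3 M7 untreated
  R4 @ bar3.2: E3/D4 m7 untreated
  R7 @ bar3.2: E3->D4 leap 10st
  R4 @ bar5.0: E3/F3 m2 untreated
  R4 @ bar8.0: E3/A4 P4 untreated
  R8 @ bar8.0: penult P4 not 3rd/6th

No (8 violations)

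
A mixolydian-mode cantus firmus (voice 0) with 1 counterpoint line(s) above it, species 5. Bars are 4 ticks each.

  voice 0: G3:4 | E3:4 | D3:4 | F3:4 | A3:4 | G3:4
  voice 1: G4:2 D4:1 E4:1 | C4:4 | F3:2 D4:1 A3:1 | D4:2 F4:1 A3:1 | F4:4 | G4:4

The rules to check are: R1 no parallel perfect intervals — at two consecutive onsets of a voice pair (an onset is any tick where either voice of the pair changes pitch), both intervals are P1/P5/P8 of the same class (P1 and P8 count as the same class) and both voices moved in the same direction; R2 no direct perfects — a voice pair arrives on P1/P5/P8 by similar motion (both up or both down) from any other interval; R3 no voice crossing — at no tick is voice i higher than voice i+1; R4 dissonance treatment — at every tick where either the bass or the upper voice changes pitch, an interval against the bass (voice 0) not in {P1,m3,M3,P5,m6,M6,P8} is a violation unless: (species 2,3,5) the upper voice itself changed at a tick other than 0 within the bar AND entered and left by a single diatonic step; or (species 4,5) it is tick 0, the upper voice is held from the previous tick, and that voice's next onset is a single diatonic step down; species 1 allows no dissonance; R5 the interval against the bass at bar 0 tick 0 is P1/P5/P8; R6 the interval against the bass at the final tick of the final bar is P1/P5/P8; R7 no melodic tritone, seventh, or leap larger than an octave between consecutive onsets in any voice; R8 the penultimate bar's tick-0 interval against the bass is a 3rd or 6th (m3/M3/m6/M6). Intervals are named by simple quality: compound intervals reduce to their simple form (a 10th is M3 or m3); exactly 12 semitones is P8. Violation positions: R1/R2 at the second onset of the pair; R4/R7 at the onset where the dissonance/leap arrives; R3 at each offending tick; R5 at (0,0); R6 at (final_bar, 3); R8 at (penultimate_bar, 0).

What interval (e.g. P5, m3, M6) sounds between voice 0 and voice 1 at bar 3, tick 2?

voice 0=F3 voice 1=F4 -> P8

P8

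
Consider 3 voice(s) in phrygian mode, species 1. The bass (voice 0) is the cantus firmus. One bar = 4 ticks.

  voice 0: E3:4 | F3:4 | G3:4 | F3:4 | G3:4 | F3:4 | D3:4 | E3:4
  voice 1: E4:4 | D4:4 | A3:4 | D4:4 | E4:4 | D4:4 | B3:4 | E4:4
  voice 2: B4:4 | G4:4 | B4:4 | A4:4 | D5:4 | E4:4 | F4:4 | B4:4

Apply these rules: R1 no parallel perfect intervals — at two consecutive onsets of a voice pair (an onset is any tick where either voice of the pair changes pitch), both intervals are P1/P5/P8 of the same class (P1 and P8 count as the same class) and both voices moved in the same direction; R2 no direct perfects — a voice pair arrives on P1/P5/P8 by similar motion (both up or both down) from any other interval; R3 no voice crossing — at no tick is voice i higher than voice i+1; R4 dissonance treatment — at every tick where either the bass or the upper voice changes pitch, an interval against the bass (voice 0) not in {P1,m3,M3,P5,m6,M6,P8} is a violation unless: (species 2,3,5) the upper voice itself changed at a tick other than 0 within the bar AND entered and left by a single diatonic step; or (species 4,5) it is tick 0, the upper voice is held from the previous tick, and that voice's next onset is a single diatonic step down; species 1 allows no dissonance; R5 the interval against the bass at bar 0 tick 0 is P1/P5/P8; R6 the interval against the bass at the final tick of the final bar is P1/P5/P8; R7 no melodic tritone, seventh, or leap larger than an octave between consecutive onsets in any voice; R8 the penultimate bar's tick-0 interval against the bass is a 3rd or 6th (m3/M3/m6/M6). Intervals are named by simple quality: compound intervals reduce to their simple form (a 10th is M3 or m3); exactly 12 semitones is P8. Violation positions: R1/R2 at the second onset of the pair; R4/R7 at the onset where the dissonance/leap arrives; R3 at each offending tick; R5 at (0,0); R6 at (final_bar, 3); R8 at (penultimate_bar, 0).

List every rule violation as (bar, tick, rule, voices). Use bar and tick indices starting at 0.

bar 0: v0=E3 v1=E4 v2=B4 downbeat P5
bar 1: v0=F3 v1=D4 v2=G4 downbeat M2
bar 2: v0=G3 v1=A3 v2=B4 downbeat M3
bar 3: v0=F3 v1=D4 v2=A4 downbeat M3
bar 4: v0=G3 v1=E4 v2=D5 downbeat P5
bar 5: v0=F3 v1=D4 v2=E4 downbeat M7
bar 6: v0=D3 v1=B3 v2=F4 downbeat m3
bar 7: v0=E3 v1=E4 v2=B4 downbeat P5
  -> R4 @ bar 1 tick 0 v(0, 2): F3/G4 M2 untreated
  -> R4 @ bar 2 tick 0 v(0, 1): G3/A3 M2 untreated
  -> R2 @ bar 4 tick 0 v(0, 2): F3/A4 M3 -> G3/D5 P5 similar
  -> R4 @ bar 5 tick 0 v(0, 2): F3/E4 M7 untreated
  -> R7 @ bar 5 tick 0 v(2,): D5->E4 leap 10st
  -> R2 @ bar 7 tick 0 v(0, 1): D3/B3 M6 -> E3/E4 P8 similar
  -> R2 @ bar 7 tick 0 v(0, 2): D3/F4 m3 -> E3/B4 P5 similar
  -> R2 @ bar 7 tick 0 v(1, 2): B3/F4 TT -> E4/B4 P5 similar
  -> R7 @ bar 7 tick 0 v(2,): F4->B4 leap 6st

(1, 0, R4, (0, 2))
(2, 0, R4, (0, 1))
(4, 0, R2, (0, 2))
(5, 0, R4, (0, 2))
(5, 0, R7, (2,))
(7, 0, R2, (0, 1))
(7, 0, R2, (0, 2))
(7, 0, R2, (1, 2))
(7, 0, R7, (2,))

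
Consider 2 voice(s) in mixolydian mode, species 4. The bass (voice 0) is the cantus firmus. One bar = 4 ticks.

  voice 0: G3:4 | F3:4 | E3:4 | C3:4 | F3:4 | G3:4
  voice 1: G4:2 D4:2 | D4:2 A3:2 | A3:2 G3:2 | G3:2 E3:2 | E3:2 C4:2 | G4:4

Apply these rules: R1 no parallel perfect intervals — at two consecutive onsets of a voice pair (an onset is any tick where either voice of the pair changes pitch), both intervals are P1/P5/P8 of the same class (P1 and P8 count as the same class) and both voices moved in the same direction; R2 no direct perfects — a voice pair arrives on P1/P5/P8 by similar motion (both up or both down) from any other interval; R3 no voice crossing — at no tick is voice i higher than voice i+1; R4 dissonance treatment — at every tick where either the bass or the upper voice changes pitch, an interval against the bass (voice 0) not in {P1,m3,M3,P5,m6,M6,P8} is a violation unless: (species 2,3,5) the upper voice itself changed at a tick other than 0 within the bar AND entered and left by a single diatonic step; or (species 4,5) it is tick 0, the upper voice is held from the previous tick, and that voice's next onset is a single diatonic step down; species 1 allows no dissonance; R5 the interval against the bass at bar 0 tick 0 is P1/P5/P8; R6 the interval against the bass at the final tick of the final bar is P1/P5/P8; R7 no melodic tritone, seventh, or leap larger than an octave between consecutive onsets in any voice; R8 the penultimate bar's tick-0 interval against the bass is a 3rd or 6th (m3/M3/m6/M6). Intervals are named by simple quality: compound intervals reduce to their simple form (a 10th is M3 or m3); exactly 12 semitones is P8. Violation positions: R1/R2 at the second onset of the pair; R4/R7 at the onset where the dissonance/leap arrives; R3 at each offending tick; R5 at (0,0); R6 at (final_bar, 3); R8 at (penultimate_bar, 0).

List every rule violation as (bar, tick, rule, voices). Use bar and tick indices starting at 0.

bar 0: v0=G3 v1=G4 downbeat P8
bar 1: v0=F3 v1=D4 downbeat M6
bar 2: v0=E3 v1=A3 downbeat P4
bar 3: v0=C3 v1=G3 downbeat P5
bar 4: v0=F3 v1=E3 downbeat m2
bar 5: v0=G3 v1=G4 downbeat P8
  -> R3 @ bar 4 tick 0 v(0, 1): F3 above E3
  -> R4 @ bar 4 tick 0 v(0, 1): F3/E3 m2 untreated
  -> R8 @ bar 4 tick 0 v(0, 1): penult m2 not 3rd/6th
  -> R3 @ bar 4 tick 1 v(0, 1): F3 above E3
  -> R2 @ bar 5 tick 0 v(0, 1): F3/C4 P5 -> G3/G4 P8 similar

(4, 0, R3, (0, 1))
(4, 0, R4, (0, 1))
(4, 0, R8, (0, 1))
(4, 1, R3, (0, 1))
(5, 0, R2, (0, 1))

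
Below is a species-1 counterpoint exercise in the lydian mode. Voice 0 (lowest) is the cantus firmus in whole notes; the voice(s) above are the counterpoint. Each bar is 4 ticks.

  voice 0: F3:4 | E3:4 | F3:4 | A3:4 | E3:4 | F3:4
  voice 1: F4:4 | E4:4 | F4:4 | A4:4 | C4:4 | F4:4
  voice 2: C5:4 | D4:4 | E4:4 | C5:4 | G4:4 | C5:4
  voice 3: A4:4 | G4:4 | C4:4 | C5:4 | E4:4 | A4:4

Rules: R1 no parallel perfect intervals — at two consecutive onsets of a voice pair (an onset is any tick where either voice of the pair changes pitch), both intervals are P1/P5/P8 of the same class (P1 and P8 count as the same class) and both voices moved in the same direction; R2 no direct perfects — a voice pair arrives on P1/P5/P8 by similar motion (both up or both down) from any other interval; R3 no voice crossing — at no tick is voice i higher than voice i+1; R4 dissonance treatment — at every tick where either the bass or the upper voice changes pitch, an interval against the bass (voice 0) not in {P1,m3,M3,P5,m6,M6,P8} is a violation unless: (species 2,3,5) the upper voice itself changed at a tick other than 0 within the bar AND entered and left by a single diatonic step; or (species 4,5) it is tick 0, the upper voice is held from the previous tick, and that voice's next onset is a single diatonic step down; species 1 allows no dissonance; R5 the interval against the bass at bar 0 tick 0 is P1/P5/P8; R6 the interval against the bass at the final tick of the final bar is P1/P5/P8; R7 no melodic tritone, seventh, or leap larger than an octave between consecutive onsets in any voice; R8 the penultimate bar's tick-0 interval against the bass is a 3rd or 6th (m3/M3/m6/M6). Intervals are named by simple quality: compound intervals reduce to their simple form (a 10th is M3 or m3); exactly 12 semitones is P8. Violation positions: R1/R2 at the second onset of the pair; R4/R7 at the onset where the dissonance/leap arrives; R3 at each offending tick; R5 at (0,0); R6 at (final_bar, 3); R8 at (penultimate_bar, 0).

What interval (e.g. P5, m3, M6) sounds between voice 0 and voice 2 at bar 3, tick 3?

voice 0=A3 voice 2=C5 -> m3

m3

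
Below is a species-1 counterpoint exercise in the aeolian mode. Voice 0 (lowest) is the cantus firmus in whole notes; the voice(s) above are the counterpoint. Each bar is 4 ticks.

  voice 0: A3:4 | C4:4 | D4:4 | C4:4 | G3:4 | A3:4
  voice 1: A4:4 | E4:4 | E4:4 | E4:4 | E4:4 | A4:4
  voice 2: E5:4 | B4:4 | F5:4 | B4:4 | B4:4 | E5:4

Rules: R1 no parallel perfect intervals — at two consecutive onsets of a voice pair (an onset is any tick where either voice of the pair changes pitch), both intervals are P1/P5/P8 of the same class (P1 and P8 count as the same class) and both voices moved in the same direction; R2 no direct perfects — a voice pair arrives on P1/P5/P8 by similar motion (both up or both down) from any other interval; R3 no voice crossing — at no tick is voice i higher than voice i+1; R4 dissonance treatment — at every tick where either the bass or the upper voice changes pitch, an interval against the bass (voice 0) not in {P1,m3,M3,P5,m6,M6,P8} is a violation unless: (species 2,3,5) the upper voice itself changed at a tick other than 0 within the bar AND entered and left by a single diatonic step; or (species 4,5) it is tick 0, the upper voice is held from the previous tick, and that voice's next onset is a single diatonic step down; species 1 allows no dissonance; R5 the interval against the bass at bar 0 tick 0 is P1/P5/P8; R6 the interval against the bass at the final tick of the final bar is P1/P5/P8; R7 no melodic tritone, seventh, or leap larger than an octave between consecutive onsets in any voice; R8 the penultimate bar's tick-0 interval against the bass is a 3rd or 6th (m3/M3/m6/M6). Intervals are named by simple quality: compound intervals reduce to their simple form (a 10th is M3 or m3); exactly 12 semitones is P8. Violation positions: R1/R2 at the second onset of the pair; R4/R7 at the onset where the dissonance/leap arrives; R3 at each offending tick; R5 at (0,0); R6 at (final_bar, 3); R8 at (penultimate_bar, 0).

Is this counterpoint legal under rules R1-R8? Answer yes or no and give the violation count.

bar 0: v0=A3 v1=A4 v2=E5 (P5)
bar 1: v0=C4 v1=E4 v2=B4 (M7)
bar 2: v0=D4 v1=E4 v2=F5 (m3)
bar 3: v0=C4 v1=E4 v2=B4 (M7)
bar 4: v0=G3 v1=E4 v2=B4 (M3)
bar 5: v0=A3 v1=A4 v2=E5 (P5)
  R1 @ bar1.0: A4/E5 P5 -> E4/B4 P5 similar
  R4 @ bar1.0: C4/B4 M7 untreated
  R4 @ bar2.0: D4/E4 M2 untreated
  R7 @ bar2.0: B4->F5 leap 6st
  R4 @ bar3.0: C4/B4 M7 untreated
  R7 @ bar3.0: F5->B4 leap 6st
  R1 @ bar5.0: E4/B4 P5 -> A4/E5 P5 similar
  R2 @ bar5.0: G3/E4 M6 -> A3/A4 P8 similar
  R2 @ bar5.0: G3/B4 M3 -> A3/E5 P5 similar

No (9 violations)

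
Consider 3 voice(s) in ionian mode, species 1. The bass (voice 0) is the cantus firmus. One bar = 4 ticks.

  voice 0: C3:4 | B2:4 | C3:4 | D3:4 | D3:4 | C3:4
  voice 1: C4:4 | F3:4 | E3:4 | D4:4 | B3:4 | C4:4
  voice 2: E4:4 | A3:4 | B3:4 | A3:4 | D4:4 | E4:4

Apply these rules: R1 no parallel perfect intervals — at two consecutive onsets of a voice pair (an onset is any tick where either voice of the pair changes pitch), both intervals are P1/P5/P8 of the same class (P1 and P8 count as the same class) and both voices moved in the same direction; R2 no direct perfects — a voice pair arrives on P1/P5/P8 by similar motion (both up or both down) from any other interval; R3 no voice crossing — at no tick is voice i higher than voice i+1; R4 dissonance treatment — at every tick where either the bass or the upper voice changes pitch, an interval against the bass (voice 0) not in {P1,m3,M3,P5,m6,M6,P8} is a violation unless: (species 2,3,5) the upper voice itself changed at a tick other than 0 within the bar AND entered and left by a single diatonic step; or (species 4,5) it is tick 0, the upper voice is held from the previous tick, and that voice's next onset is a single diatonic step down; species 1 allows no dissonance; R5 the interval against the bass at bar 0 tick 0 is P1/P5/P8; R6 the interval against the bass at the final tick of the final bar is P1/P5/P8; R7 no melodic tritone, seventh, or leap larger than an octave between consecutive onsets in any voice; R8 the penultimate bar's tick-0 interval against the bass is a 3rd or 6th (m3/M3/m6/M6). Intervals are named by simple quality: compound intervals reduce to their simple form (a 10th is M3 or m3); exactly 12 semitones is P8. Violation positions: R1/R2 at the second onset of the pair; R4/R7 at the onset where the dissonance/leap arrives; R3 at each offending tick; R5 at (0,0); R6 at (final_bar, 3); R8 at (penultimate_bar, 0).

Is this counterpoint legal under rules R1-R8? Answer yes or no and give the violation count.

No (12 violations)

bar 0: v0=C3 v1=C4 v2=E4 (M3)
bar 1: v0=B2 v1=F3 v2=A3 (m7)
bar 2: v0=C3 v1=E3 v2=B3 (M7)
bar 3: v0=D3 v1=D4 v2=A3 (P5)
bar 4: v0=D3 v1=B3 v2=D4 (P8)
bar 5: v0=C3 v1=C4 v2=E4 (M3)
  R5 @ bar0.0: opens on M3
  R4 @ bar1.0: B2/F3 TT untreated
  R4 @ bar1.0: B2/A3 m7 untreated
  R4 @ bar2.0: C3/B3 M7 untreated
  R2 @ bar3.0: C3/E3 M3 -> D3/D4 P8 similar
  R3 @ bar3.0: D4 above A3
  R7 @ bar3.0: E3->D4 leap 10st
  R3 @ bar3.1: D4 above A3
  R3 @ bar3.2: D4 above A3
  R3 @ bar3.3: D4 above A3
  R8 @ bar4.0: penult P8 not 3rd/6th
  R6 @ bar5.3: closes on M3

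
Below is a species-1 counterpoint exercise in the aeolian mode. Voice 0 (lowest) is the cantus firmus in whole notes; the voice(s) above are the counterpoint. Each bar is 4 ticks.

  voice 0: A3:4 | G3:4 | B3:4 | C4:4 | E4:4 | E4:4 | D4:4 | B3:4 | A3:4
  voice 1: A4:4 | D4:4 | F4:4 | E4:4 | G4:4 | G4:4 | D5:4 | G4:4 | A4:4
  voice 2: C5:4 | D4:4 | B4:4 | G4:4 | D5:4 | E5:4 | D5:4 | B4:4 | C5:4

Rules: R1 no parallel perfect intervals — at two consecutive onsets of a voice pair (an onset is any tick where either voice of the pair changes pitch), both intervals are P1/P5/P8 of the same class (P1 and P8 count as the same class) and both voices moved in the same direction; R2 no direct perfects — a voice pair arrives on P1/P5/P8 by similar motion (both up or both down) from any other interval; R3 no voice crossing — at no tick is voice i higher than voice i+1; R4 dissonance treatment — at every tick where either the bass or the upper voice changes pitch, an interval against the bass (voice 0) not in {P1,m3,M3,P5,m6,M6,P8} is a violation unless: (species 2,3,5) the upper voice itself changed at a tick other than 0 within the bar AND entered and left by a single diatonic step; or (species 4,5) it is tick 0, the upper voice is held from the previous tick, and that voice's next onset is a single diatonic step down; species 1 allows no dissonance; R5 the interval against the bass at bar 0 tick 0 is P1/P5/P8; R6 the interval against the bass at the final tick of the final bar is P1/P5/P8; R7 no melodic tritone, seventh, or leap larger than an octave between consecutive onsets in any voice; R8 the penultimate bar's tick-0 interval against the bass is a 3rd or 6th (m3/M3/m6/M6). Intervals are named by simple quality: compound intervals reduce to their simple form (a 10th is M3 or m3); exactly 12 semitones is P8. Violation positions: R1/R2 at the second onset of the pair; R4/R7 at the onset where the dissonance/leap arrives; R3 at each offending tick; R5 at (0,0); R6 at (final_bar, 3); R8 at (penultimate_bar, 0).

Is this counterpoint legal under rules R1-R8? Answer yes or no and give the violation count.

No (13 violations)

bar 0: v0=A3 v1=A4 v2=C5 (m3)
bar 1: v0=G3 v1=D4 v2=D4 (P5)
bar 2: v0=B3 v1=F4 v2=B4 (P8)
bar 3: v0=C4 v1=E4 v2=G4 (P5)
bar 4: v0=E4 v1=G4 v2=D5 (m7)
bar 5: v0=E4 v1=G4 v2=E5 (P8)
bar 6: v0=D4 v1=D5 v2=D5 (P8)
bar 7: v0=B3 v1=G4 v2=B4 (P8)
bar 8: v0=A3 v1=A4 v2=C5 (m3)
  R5 @ bar0.0: opens on m3
  R2 @ bar1.0: A3/A4 P8 -> G3/D4 P5 similar
  R2 @ bar1.0: A3/C5 m3 -> G3/D4 P5 similar
  R2 @ bar1.0: A4/C5 m3 -> D4/D4 P1 similar
  R7 @ bar1.0: C5->D4 leap 10st
  R2 @ bar2.0: G3/D4 P5 -> B3/B4 P8 similar
  R4 @ bar2.0: B3/F4 TT untreated
  R2 @ bar4.0: E4/G4 m3 -> G4/D5 P5 similar
  R4 @ bar4.0: E4/D5 m7 untreated
  R1 @ bar6.0: E4/E5 P8 -> D4/D5 P8 similar
  R1 @ bar7.0: D4/D5 P8 -> B3/B4 P8 similar
  R8 @ bar7.0: penult P8 not 3rd/6th
  R6 @ bar8.3: closes on m3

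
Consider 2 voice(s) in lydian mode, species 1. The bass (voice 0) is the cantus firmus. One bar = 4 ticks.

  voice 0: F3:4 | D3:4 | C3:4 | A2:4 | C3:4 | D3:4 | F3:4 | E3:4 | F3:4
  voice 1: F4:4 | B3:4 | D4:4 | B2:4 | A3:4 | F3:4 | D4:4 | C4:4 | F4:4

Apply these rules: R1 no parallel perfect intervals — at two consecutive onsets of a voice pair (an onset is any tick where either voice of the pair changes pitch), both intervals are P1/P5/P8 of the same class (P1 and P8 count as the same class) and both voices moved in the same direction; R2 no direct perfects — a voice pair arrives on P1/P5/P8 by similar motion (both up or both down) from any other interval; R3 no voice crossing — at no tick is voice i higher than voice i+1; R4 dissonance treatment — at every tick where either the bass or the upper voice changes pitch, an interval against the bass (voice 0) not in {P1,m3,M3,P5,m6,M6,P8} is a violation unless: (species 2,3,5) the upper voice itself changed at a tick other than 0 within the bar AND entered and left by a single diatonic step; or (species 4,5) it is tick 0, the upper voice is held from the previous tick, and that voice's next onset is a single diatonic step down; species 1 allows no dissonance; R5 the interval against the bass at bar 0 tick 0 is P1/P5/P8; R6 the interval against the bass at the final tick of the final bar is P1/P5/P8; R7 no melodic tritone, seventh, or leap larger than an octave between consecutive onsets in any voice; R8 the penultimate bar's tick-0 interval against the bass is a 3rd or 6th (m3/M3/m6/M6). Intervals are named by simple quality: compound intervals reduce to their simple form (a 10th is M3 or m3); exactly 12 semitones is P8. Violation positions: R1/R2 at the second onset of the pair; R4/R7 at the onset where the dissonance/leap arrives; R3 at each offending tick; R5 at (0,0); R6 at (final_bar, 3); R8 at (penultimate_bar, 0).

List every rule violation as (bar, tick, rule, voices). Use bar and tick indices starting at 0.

(1, 0, R7, (1,))
(2, 0, R4, (0, 1))
(3, 0, R4, (0, 1))
(3, 0, R7, (1,))
(4, 0, R7, (1,))
(8, 0, R2, (0, 1))

bar 0: v0=F3 v1=F4 downbeat P8
bar 1: v0=D3 v1=B3 downbeat M6
bar 2: v0=C3 v1=D4 downbeat M2
bar 3: v0=A2 v1=B2 downbeat M2
bar 4: v0=C3 v1=A3 downbeat M6
bar 5: v0=D3 v1=F3 downbeat m3
bar 6: v0=F3 v1=D4 downbeat M6
bar 7: v0=E3 v1=C4 downbeat m6
bar 8: v0=F3 v1=F4 downbeat P8
  -> R7 @ bar 1 tick 0 v(1,): F4->B3 leap 6st
  -> R4 @ bar 2 tick 0 v(0, 1): C3/D4 M2 untreated
  -> R4 @ bar 3 tick 0 v(0, 1): A2/B2 M2 untreated
  -> R7 @ bar 3 tick 0 v(1,): D4->B2 leap 15st
  -> R7 @ bar 4 tick 0 v(1,): B2->A3 leap 10st
  -> R2 @ bar 8 tick 0 v(0, 1): E3/C4 m6 -> F3/F4 P8 similar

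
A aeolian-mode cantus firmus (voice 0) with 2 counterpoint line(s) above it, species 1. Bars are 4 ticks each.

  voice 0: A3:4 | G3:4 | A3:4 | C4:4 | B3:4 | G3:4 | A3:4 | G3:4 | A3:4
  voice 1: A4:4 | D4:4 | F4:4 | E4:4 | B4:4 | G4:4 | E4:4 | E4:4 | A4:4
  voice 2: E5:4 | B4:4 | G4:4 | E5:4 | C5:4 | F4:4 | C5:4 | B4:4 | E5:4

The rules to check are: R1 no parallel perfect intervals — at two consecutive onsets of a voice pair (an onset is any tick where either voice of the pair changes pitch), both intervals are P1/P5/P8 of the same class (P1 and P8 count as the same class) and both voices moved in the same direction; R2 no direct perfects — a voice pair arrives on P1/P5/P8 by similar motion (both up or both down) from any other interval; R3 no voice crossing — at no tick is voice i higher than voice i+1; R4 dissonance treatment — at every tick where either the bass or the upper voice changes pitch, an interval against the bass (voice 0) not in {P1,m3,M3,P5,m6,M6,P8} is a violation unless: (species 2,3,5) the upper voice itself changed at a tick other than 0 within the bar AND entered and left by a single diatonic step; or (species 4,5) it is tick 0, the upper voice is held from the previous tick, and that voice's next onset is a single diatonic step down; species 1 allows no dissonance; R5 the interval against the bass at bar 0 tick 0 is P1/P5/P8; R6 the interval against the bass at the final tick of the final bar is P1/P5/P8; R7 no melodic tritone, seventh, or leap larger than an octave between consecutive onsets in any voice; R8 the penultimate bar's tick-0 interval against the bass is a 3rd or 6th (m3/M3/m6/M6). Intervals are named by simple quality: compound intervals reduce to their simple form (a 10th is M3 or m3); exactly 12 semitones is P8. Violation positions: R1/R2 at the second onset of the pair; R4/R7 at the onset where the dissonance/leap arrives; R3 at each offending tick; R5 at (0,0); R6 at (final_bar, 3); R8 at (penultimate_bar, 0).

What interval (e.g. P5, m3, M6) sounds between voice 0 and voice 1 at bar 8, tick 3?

P8

voice 0=A3 voice 1=A4 -> P8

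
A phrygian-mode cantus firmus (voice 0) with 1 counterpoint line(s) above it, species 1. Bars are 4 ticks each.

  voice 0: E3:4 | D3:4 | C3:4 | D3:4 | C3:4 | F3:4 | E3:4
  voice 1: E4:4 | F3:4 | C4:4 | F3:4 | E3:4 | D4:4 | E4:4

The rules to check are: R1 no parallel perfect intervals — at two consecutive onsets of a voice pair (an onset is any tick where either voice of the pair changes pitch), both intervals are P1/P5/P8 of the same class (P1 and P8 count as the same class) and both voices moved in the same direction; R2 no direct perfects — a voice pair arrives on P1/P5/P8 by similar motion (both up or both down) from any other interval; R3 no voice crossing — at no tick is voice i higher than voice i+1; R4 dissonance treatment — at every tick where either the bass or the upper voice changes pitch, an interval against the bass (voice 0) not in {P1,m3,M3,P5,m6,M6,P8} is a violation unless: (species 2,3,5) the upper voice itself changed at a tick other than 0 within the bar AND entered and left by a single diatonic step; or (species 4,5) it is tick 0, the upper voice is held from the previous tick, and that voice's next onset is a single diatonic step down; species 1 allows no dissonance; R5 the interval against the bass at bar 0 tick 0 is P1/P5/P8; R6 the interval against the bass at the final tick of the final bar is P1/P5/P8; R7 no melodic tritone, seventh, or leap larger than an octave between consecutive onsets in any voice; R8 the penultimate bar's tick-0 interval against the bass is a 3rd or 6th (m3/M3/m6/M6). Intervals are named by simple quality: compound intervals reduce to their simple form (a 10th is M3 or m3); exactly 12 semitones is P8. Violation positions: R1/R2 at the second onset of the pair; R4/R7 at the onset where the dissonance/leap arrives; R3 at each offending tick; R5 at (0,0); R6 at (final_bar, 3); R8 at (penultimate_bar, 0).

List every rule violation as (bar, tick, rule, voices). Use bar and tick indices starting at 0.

bar 0: v0=E3 v1=E4 downbeat P8
bar 1: v0=D3 v1=F3 downbeat m3
bar 2: v0=C3 v1=C4 downbeat P8
bar 3: v0=D3 v1=F3 downbeat m3
bar 4: v0=C3 v1=E3 downbeat M3
bar 5: v0=F3 v1=D4 downbeat M6
bar 6: v0=E3 v1=E4 downbeat P8
  -> R7 @ bar 1 tick 0 v(1,): E4->F3 leap 11st
  -> R7 @ bar 5 tick 0 v(1,): E3->D4 leap 10st

(1, 0, R7, (1,))
(5, 0, R7, (1,))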